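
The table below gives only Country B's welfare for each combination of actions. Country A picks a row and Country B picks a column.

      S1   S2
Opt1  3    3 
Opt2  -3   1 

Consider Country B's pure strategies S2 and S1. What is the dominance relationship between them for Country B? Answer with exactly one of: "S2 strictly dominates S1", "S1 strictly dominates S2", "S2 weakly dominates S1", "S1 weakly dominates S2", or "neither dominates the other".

S2 weakly dominates S1

S2's payoffs vs S1's, by Country A's action — Opt1: 3=3, Opt2: 1>-3.
S2 is at least as good everywhere and strictly better somewhere (tied only at Opt1), so S2 weakly but not strictly dominates S1.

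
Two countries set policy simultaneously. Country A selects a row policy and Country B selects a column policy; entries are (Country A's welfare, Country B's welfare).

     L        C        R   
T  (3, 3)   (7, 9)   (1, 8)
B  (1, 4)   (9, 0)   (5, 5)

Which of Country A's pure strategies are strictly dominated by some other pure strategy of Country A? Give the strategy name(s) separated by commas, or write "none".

Nothing dominates T: B at L (3>1).
B is not dominated — it holds its own against T at C (9>7).

none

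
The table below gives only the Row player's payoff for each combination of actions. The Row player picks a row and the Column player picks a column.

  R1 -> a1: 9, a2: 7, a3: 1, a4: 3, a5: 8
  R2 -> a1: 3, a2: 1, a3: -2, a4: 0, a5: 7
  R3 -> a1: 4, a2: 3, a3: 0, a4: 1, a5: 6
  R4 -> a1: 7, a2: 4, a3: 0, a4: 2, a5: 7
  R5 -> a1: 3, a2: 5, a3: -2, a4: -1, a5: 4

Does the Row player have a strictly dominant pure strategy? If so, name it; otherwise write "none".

R1

R1 vs R2: a1: 9>3, a2: 7>1, a3: 1>-2, a4: 3>0, a5: 8>7.
R1 vs R3: a1: 9>4, a2: 7>3, a3: 1>0, a4: 3>1, a5: 8>6.
R1 vs R4: a1: 9>7, a2: 7>4, a3: 1>0, a4: 3>2, a5: 8>7.
R1 vs R5: a1: 9>3, a2: 7>5, a3: 1>-2, a4: 3>-1, a5: 8>4.
R1 strictly beats every other strategy against every opponent action, so it is strictly dominant.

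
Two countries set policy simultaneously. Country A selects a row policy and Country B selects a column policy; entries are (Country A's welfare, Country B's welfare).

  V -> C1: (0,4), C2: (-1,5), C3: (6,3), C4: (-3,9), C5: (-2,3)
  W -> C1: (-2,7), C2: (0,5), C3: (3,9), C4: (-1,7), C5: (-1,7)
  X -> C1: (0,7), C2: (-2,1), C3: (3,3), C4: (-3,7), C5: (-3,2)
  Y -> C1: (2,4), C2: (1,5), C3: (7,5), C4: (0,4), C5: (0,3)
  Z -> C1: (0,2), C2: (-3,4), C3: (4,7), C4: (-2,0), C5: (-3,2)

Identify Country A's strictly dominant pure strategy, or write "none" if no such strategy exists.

Y

Y vs V: C1: 2>0, C2: 1>-1, C3: 7>6, C4: 0>-3, C5: 0>-2.
Y vs W: C1: 2>-2, C2: 1>0, C3: 7>3, C4: 0>-1, C5: 0>-1.
Y vs X: C1: 2>0, C2: 1>-2, C3: 7>3, C4: 0>-3, C5: 0>-3.
Y vs Z: C1: 2>0, C2: 1>-3, C3: 7>4, C4: 0>-2, C5: 0>-3.
Y strictly beats every other strategy against every opponent action, so it is strictly dominant.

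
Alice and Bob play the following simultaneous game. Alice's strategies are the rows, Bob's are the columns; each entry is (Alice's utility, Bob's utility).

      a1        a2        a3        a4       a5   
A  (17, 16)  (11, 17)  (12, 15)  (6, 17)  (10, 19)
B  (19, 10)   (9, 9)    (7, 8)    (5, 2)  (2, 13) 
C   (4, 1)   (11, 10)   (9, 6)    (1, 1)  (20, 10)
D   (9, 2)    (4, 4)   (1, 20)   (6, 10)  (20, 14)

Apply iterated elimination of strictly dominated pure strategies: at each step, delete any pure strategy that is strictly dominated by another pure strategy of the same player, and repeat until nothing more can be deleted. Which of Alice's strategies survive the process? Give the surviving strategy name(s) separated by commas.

Column a1 is eliminated: a5 beats it against every remaining row (A: 19>16, B: 13>10, C: 10>1, D: 14>2).
For Alice, A strictly dominates B on the remaining columns (a2: 11>9, a3: 12>7, a4: 6>5, a5: 10>2); eliminate B.
For Bob, a5 strictly dominates a4 on the remaining rows (A: 19>17, C: 10>1, D: 14>10); eliminate a4.
Among the remaining strategies, none is strictly dominated by another pure strategy of the same player, so the elimination stops.
Surviving strategies — Alice: {A, C, D}; Bob: {a2, a3, a5}.

A, C, D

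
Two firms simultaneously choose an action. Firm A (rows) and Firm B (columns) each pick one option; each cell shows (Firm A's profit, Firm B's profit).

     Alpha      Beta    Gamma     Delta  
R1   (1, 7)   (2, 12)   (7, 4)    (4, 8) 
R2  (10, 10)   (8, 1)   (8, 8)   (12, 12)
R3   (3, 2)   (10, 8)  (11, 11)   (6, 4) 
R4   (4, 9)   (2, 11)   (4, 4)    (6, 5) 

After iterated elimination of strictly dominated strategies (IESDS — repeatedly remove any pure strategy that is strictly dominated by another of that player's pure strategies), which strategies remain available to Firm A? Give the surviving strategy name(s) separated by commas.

R2, R3

For Firm A, R2 strictly dominates R1 on the remaining columns (Alpha: 10>1, Beta: 8>2, Gamma: 8>7, Delta: 12>4); eliminate R1.
Row R4 is eliminated: R2 beats it against every remaining column (Alpha: 10>4, Beta: 8>2, Gamma: 8>4, Delta: 12>6).
For Firm B, Delta strictly dominates Alpha on the remaining rows (R2: 12>10, R3: 4>2); eliminate Alpha.
Column Beta is eliminated: Gamma beats it against every remaining row (R2: 8>1, R3: 11>8).
Among the remaining strategies, none is strictly dominated by another pure strategy of the same player, so the elimination stops.
Surviving strategies — Firm A: {R2, R3}; Firm B: {Gamma, Delta}.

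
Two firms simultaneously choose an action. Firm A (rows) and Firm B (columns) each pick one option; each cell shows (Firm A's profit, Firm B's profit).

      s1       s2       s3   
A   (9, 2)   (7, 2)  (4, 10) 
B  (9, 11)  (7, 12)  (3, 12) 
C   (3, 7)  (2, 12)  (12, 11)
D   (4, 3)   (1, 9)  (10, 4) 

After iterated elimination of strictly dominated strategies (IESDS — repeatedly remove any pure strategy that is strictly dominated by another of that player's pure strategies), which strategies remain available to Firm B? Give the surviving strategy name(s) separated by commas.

Firm B's strategy s1 is strictly dominated by s3 (A: 10>2, B: 12>11, C: 11>7, D: 4>3) and is removed.
Firm A's strategy D is strictly dominated by C (s2: 2>1, s3: 12>10) and is removed.
Among the remaining strategies, none is strictly dominated by another pure strategy of the same player, so the elimination stops.
Surviving strategies — Firm A: {A, B, C}; Firm B: {s2, s3}.

s2, s3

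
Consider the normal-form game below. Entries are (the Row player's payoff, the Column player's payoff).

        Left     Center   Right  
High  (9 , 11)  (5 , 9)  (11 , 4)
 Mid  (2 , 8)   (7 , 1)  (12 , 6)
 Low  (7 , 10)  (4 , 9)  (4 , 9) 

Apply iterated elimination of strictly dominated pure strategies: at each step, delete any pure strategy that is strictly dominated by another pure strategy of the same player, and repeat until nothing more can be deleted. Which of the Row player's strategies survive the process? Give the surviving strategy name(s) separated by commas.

Row Low is eliminated: High beats it against every remaining column (Left: 9>7, Center: 5>4, Right: 11>4).
The Column player's strategy Center is strictly dominated by Left (High: 11>9, Mid: 8>1) and is removed.
For the Column player, Left strictly dominates Right on the remaining rows (High: 11>4, Mid: 8>6); eliminate Right.
Row Mid is eliminated: High beats it against every remaining column (Left: 9>2).
Among the remaining strategies, none is strictly dominated by another pure strategy of the same player, so the elimination stops.
Surviving strategies — the Row player: {High}; the Column player: {Left}.

High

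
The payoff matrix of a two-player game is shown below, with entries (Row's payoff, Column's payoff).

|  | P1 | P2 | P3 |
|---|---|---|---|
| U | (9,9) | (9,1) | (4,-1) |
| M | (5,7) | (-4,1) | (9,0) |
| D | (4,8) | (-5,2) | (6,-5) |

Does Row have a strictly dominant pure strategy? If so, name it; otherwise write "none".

none

U fails to dominate M at P3 (4<9).
M fails to dominate U at P1 (5<9).
D fails to dominate U at P1 (4<9).
No single strategy dominates all the others.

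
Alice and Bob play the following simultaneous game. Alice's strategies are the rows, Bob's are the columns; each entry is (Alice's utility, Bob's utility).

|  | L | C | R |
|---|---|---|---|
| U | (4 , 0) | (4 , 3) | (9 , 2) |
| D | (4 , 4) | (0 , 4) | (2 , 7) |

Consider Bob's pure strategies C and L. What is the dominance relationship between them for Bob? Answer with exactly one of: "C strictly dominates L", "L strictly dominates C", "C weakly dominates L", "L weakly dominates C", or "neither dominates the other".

C's payoffs vs L's, by Alice's action — U: 3>0, D: 4=4.
C is at least as good everywhere and strictly better somewhere (tied only at D), so C weakly but not strictly dominates L.

C weakly dominates L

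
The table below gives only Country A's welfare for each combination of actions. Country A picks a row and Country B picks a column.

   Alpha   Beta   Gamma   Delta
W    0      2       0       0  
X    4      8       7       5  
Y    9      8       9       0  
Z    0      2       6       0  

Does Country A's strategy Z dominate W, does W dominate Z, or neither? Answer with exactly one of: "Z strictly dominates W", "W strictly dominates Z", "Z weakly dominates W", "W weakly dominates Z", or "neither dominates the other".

Z's payoffs vs W's, by Country B's action — Alpha: 0=0, Beta: 2=2, Gamma: 6>0, Delta: 0=0.
Z is at least as good everywhere and strictly better somewhere (tied only at Alpha, Beta, Delta), so Z weakly but not strictly dominates W.

Z weakly dominates W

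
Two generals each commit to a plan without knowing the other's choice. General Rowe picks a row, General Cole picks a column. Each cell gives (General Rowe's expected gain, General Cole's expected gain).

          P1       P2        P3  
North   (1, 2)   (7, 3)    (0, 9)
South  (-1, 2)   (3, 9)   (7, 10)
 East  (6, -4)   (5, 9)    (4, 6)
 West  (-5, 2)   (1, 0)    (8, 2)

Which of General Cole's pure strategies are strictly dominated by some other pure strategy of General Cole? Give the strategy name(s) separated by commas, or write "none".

none

P1: no other strategy beats it everywhere (P2 at West (2>0); P3 at West (2=2)).
P2: no other strategy beats it everywhere (P1 at North (3>2); P3 at East (9>6)).
P3 is not dominated — it holds its own against P1 at North (9>2); P2 at North (9>3).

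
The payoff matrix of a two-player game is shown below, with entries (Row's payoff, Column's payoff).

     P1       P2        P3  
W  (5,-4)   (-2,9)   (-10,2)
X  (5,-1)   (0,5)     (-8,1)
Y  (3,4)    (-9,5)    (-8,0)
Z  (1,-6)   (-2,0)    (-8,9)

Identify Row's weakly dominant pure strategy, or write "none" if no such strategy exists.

X vs W: P1: 5=5, P2: 0>-2, P3: -8>-10.
X vs Y: P1: 5>3, P2: 0>-9, P3: -8=-8.
X vs Z: P1: 5>1, P2: 0>-2, P3: -8=-8.
X is at least as good as every other strategy against every opponent action, so it is weakly dominant.

X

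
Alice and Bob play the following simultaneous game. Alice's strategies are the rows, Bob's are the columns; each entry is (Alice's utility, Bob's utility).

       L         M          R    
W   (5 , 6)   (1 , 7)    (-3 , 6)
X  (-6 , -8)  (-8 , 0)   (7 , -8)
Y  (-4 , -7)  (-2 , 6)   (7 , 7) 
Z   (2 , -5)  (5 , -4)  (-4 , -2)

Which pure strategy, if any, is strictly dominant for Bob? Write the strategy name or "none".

none

L fails to dominate M at W (6<7).
M fails to dominate R at Y (6<7).
R fails to dominate L at W (6=6).
No single strategy dominates all the others.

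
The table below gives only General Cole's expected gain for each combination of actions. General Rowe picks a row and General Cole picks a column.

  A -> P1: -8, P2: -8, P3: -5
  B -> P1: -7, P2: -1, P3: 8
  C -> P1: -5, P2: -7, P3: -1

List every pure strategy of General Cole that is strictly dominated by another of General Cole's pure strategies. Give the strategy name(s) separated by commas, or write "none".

P1: dominated, since P3 does at least as well everywhere (A: -5>-8, B: 8>-7, C: -1>-5).
P2: dominated, since P3 does at least as well everywhere (A: -5>-8, B: 8>-1, C: -1>-7).
P3 is not dominated — it holds its own against P1 at A (-5>-8); P2 at A (-5>-8).

P1, P2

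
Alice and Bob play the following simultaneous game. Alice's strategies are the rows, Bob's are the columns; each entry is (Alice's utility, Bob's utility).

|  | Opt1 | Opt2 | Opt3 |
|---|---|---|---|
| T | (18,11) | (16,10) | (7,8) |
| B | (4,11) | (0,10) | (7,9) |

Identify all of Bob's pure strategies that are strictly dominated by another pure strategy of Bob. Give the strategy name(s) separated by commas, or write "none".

Opt2, Opt3

Nothing dominates Opt1: Opt2 at T (11>10); Opt3 at T (11>8).
Opt1 strictly dominates Opt2 — T: 11>10, B: 11>10.
Opt3: dominated, since Opt1 does at least as well everywhere (T: 11>8, B: 11>9).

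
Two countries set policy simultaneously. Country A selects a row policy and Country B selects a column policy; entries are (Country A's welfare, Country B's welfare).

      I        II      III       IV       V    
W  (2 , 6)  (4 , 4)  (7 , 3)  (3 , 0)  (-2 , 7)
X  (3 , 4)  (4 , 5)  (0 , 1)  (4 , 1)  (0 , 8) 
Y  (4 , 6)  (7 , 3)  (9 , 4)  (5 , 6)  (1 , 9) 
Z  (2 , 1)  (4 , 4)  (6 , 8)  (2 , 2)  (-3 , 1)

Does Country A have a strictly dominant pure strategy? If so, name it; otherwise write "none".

Y vs W: I: 4>2, II: 7>4, III: 9>7, IV: 5>3, V: 1>-2.
Y vs X: I: 4>3, II: 7>4, III: 9>0, IV: 5>4, V: 1>0.
Y vs Z: I: 4>2, II: 7>4, III: 9>6, IV: 5>2, V: 1>-3.
Y strictly beats every other strategy against every opponent action, so it is strictly dominant.

Y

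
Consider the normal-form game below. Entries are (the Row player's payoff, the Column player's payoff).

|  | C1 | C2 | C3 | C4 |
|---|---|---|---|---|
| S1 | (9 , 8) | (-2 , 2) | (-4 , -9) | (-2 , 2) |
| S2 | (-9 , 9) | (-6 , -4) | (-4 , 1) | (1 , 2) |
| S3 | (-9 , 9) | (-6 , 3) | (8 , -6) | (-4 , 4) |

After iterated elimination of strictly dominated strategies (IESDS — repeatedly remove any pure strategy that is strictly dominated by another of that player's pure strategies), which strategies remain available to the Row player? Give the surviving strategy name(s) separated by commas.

For the Column player, C1 strictly dominates C2 on the remaining rows (S1: 8>2, S2: 9>-4, S3: 9>3); eliminate C2.
Column C3 is eliminated: C1 beats it against every remaining row (S1: 8>-9, S2: 9>1, S3: 9>-6).
The Row player's strategy S3 is strictly dominated by S1 (C1: 9>-9, C4: -2>-4) and is removed.
Column C4 is eliminated: C1 beats it against every remaining row (S1: 8>2, S2: 9>2).
Row S2 is eliminated: S1 beats it against every remaining column (C1: 9>-9).
Among the remaining strategies, none is strictly dominated by another pure strategy of the same player, so the elimination stops.
Surviving strategies — the Row player: {S1}; the Column player: {C1}.

S1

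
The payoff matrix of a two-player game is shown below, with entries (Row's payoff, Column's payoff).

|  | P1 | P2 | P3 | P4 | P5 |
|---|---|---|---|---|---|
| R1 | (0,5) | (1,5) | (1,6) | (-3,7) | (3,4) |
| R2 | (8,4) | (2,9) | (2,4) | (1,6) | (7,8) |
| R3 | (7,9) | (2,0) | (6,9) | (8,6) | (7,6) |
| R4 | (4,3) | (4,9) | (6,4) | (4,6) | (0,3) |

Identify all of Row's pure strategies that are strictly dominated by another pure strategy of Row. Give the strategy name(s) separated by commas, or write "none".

R1: dominated, since R2 does at least as well everywhere (P1: 8>0, P2: 2>1, P3: 2>1, P4: 1>-3, P5: 7>3).
Nothing dominates R2: R1 at P1 (8>0); R3 at P1 (8>7); R4 at P1 (8>4).
R3 is not dominated — it holds its own against R1 at P1 (7>0); R2 at P2 (2=2); R4 at P1 (7>4).
R4: no other strategy beats it everywhere (R1 at P1 (4>0); R2 at P2 (4>2); R3 at P2 (4>2)).

R1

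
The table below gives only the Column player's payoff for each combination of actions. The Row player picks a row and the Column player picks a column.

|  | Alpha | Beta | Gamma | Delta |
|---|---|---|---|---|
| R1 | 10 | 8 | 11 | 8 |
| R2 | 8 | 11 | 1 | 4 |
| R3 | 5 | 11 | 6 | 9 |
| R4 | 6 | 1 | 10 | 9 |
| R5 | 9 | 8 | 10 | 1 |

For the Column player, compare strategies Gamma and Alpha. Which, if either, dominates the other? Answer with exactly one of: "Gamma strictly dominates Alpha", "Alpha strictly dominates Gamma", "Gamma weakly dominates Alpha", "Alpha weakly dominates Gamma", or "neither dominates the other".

Compare Gamma to Alpha across every action of the Row player: R1: 11>10, R2: 1<8, R3: 6>5, R4: 10>6, R5: 10>9.
Gamma does better at R1, R3, R4, R5 but worse at R2; neither strategy dominates the other.

neither dominates the other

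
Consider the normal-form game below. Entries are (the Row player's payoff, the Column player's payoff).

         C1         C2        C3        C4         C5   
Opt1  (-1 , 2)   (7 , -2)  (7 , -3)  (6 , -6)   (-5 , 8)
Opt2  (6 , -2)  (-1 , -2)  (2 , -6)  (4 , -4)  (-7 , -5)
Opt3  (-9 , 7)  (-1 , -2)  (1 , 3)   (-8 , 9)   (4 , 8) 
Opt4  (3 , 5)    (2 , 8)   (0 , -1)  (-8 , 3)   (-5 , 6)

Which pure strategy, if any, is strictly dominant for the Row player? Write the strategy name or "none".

none

Opt1 fails to dominate Opt2 at C1 (-1<6).
Opt2 fails to dominate Opt1 at C2 (-1<7).
Opt3 fails to dominate Opt1 at C1 (-9<-1).
Opt4 fails to dominate Opt1 at C2 (2<7).
No single strategy dominates all the others.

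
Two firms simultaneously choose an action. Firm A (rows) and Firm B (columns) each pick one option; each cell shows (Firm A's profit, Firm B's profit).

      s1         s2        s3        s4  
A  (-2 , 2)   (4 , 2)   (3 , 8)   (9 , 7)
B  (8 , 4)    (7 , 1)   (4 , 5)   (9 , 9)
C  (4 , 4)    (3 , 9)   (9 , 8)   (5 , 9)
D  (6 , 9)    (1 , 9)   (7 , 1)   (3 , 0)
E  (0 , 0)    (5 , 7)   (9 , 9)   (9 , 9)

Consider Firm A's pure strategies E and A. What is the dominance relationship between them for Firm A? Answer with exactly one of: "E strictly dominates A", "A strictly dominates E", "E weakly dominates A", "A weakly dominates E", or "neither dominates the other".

E's payoffs vs A's, by Firm B's action — s1: 0>-2, s2: 5>4, s3: 9>3, s4: 9=9.
E is at least as good everywhere and strictly better somewhere (tied only at s4), so E weakly but not strictly dominates A.

E weakly dominates A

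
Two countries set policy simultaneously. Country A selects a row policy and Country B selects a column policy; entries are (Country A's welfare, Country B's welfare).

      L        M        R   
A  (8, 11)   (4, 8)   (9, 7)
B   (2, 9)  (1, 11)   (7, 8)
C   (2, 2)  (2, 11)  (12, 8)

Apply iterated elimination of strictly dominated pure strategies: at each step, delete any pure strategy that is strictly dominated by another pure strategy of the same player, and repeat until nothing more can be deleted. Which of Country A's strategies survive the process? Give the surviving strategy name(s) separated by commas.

A

Row B is eliminated: A beats it against every remaining column (L: 8>2, M: 4>1, R: 9>7).
For Country B, M strictly dominates R on the remaining rows (A: 8>7, C: 11>8); eliminate R.
Row C is eliminated: A beats it against every remaining column (L: 8>2, M: 4>2).
Country B's strategy M is strictly dominated by L (A: 11>8) and is removed.
Among the remaining strategies, none is strictly dominated by another pure strategy of the same player, so the elimination stops.
Surviving strategies — Country A: {A}; Country B: {L}.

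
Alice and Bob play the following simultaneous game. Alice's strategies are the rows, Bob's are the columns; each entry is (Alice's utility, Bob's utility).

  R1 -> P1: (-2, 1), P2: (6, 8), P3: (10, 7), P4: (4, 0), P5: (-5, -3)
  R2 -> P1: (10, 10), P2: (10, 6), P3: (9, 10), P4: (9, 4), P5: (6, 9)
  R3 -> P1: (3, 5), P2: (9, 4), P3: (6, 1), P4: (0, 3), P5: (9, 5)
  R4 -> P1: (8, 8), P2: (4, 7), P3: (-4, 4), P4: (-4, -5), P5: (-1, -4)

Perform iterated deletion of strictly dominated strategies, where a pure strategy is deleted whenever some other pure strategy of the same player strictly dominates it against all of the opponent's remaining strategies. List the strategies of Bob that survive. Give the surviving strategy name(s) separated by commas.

P1, P2, P3, P5

Alice's strategy R4 is strictly dominated by R2 (P1: 10>8, P2: 10>4, P3: 9>-4, P4: 9>-4, P5: 6>-1) and is removed.
Bob's strategy P4 is strictly dominated by P1 (R1: 1>0, R2: 10>4, R3: 5>3) and is removed.
Among the remaining strategies, none is strictly dominated by another pure strategy of the same player, so the elimination stops.
Surviving strategies — Alice: {R1, R2, R3}; Bob: {P1, P2, P3, P5}.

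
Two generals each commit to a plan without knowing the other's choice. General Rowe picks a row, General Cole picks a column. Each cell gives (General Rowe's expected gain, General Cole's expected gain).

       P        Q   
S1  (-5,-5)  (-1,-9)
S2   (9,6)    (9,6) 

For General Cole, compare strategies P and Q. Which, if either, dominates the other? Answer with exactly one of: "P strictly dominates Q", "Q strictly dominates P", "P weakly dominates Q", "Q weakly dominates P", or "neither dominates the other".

P weakly dominates Q

Compare P to Q across each opponent action: S1: -5>-9, S2: 6=6.
P is at least as good everywhere and strictly better somewhere (tied only at S2), so P weakly but not strictly dominates Q.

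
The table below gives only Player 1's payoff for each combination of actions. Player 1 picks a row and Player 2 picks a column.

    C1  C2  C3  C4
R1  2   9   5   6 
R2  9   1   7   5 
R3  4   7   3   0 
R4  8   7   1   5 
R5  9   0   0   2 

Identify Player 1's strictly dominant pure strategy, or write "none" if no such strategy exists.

R1 fails to dominate R2 at C1 (2<9).
R2 fails to dominate R1 at C2 (1<9).
R3 fails to dominate R1 at C2 (7<9).
R4 fails to dominate R1 at C2 (7<9).
R5 fails to dominate R1 at C2 (0<9).
No single strategy dominates all the others.

none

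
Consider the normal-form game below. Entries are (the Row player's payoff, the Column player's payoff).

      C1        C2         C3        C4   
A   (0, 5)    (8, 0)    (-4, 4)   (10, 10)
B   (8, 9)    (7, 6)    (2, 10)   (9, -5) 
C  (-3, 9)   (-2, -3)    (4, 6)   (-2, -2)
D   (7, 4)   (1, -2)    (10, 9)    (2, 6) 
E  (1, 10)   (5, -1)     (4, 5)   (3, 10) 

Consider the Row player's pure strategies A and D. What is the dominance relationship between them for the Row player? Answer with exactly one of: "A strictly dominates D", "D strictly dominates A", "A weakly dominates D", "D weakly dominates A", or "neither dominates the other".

A's payoffs vs D's, by the Column player's action — C1: 0<7, C2: 8>1, C3: -4<10, C4: 10>2.
A does better at C2, C4 but worse at C1, C3; neither strategy dominates the other.

neither dominates the other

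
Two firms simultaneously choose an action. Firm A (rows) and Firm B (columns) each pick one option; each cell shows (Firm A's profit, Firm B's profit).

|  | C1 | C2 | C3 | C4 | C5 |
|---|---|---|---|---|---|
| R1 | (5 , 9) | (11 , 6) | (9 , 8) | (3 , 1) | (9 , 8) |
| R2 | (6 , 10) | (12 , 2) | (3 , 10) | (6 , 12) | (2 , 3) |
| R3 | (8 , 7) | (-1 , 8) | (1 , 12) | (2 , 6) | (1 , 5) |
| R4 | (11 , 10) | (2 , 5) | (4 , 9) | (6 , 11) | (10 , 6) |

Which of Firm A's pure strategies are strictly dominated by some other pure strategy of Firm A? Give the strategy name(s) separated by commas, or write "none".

R3

R1 is not dominated — it holds its own against R2 at C3 (9>3); R3 at C2 (11>-1); R4 at C2 (11>2).
R2: no other strategy beats it everywhere (R1 at C1 (6>5); R3 at C2 (12>-1); R4 at C2 (12>2)).
R4 strictly dominates R3 — C1: 11>8, C2: 2>-1, C3: 4>1, C4: 6>2, C5: 10>1.
R4 is not dominated — it holds its own against R1 at C1 (11>5); R2 at C1 (11>6); R3 at C1 (11>8).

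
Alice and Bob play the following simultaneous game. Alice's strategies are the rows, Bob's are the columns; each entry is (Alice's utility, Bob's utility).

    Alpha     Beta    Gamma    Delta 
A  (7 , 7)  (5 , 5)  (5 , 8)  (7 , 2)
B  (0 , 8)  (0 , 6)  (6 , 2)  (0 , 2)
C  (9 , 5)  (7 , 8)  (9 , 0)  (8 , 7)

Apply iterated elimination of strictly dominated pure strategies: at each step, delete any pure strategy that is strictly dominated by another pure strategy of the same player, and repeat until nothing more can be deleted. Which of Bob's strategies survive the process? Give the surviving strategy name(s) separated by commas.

For Alice, C strictly dominates A on the remaining columns (Alpha: 9>7, Beta: 7>5, Gamma: 9>5, Delta: 8>7); eliminate A.
Row B is eliminated: C beats it against every remaining column (Alpha: 9>0, Beta: 7>0, Gamma: 9>6, Delta: 8>0).
For Bob, Beta strictly dominates Alpha on the remaining rows (C: 8>5); eliminate Alpha.
Bob's strategy Gamma is strictly dominated by Beta (C: 8>0) and is removed.
Bob's strategy Delta is strictly dominated by Beta (C: 8>7) and is removed.
Among the remaining strategies, none is strictly dominated by another pure strategy of the same player, so the elimination stops.
Surviving strategies — Alice: {C}; Bob: {Beta}.

Beta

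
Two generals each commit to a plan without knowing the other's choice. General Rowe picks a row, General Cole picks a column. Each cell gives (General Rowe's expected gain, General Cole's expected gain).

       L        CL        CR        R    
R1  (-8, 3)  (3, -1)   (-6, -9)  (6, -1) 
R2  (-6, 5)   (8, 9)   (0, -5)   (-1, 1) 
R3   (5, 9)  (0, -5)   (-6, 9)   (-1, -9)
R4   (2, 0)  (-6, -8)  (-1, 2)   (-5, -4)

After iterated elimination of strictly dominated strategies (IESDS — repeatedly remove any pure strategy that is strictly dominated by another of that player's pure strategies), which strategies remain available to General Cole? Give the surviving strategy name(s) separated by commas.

For General Cole, L strictly dominates R on the remaining rows (R1: 3>-1, R2: 5>1, R3: 9>-9, R4: 0>-4); eliminate R.
For General Rowe, R2 strictly dominates R1 on the remaining columns (L: -6>-8, CL: 8>3, CR: 0>-6); eliminate R1.
Among the remaining strategies, none is strictly dominated by another pure strategy of the same player, so the elimination stops.
Surviving strategies — General Rowe: {R2, R3, R4}; General Cole: {L, CL, CR}.

L, CL, CR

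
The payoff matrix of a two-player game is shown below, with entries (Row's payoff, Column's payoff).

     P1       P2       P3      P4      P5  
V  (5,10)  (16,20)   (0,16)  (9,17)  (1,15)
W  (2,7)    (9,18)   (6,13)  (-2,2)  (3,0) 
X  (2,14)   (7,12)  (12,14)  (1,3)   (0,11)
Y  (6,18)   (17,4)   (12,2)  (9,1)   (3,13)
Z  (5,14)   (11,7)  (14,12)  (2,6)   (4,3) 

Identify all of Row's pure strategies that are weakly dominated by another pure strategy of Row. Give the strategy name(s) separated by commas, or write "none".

Y weakly dominates V — P1: 6>5, P2: 17>16, P3: 12>0, P4: 9=9, P5: 3>1.
Y weakly dominates W — P1: 6>2, P2: 17>9, P3: 12>6, P4: 9>-2, P5: 3=3.
Y weakly dominates X — P1: 6>2, P2: 17>7, P3: 12=12, P4: 9>1, P5: 3>0.
Nothing dominates Y: V at P1 (6>5); W at P1 (6>2); X at P1 (6>2); Z at P1 (6>5).
Z: no other strategy beats it everywhere (V at P3 (14>0); W at P1 (5>2); X at P1 (5>2); Y at P3 (14>12)).

V, W, X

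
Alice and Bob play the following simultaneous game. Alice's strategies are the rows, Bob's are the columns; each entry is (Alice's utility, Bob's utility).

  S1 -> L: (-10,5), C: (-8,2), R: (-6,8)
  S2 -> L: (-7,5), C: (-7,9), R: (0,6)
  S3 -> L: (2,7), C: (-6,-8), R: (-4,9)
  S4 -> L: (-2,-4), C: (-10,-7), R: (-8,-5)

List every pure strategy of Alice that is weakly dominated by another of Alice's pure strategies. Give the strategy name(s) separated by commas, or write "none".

S2 weakly dominates S1 — L: -7>-10, C: -7>-8, R: 0>-6.
Nothing dominates S2: S1 at L (-7>-10); S3 at R (0>-4); S4 at C (-7>-10).
Nothing dominates S3: S1 at L (2>-10); S2 at L (2>-7); S4 at L (2>-2).
S4 is weakly dominated by S3 (L: 2>-2, C: -6>-10, R: -4>-8).

S1, S4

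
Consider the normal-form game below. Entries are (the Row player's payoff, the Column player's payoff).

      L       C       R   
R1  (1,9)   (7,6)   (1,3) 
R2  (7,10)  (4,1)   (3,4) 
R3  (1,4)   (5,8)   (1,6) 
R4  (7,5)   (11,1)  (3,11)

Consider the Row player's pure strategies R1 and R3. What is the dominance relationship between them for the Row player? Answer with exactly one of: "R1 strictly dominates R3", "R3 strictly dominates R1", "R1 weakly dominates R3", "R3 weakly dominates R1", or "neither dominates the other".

Compare R1 to R3 across each choice by the Column player: L: 1=1, C: 7>5, R: 1=1.
R1 is at least as good everywhere and strictly better somewhere (tied only at L, R), so R1 weakly but not strictly dominates R3.

R1 weakly dominates R3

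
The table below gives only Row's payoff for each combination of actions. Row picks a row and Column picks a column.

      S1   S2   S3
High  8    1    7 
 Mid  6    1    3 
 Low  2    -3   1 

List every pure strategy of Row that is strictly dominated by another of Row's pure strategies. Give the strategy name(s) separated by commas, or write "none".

High: no other strategy beats it everywhere (Mid at S1 (8>6); Low at S1 (8>2)).
Mid: no other strategy beats it everywhere (High at S2 (1=1); Low at S1 (6>2)).
Low is strictly dominated by High (S1: 8>2, S2: 1>-3, S3: 7>1).

Low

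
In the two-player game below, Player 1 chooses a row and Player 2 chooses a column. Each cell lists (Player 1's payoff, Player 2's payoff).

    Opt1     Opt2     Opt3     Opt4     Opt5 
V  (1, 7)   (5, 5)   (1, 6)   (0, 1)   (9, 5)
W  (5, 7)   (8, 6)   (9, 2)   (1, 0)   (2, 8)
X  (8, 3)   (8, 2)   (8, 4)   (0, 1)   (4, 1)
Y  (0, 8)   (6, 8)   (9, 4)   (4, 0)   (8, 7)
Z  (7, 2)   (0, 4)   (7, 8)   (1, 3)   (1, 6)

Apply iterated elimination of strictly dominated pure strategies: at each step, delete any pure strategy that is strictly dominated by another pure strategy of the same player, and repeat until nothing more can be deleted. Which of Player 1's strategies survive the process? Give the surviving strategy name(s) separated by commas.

V, W, X, Y

For Player 2, Opt2 strictly dominates Opt4 on the remaining rows (V: 5>1, W: 6>0, X: 2>1, Y: 8>0, Z: 4>3); eliminate Opt4.
Player 1's strategy Z is strictly dominated by X (Opt1: 8>7, Opt2: 8>0, Opt3: 8>7, Opt5: 4>1) and is removed.
Among the remaining strategies, none is strictly dominated by another pure strategy of the same player, so the elimination stops.
Surviving strategies — Player 1: {V, W, X, Y}; Player 2: {Opt1, Opt2, Opt3, Opt5}.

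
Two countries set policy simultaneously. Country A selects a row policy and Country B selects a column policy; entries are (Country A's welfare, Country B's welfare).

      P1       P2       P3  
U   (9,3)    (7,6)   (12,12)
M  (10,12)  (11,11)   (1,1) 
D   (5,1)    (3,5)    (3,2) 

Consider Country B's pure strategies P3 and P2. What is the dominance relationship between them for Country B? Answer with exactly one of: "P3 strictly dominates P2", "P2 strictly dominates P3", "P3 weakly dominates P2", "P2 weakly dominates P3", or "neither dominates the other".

neither dominates the other

Compare P3 to P2 across each choice by Country A: U: 12>6, M: 1<11, D: 2<5.
P3 does better at U but worse at M, D; neither strategy dominates the other.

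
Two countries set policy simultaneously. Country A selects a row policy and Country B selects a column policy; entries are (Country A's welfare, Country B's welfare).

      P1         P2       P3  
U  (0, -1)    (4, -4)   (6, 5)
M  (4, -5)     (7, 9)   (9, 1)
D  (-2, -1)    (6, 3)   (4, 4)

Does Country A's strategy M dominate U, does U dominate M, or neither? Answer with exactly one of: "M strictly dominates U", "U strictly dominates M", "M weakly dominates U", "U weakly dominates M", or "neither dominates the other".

M strictly dominates U

M's payoffs vs U's, by Country B's action — P1: 4>0, P2: 7>4, P3: 9>6.
M gives a strictly higher payoff against each choice by Country B, so M strictly dominates U.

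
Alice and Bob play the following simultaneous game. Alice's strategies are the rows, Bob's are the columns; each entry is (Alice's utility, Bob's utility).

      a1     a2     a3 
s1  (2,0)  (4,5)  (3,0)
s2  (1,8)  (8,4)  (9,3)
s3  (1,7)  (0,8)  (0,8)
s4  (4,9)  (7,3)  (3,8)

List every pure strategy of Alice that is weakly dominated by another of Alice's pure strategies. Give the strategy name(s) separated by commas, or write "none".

s1 is weakly dominated by s4 (a1: 4>2, a2: 7>4, a3: 3=3).
s2: no other strategy beats it everywhere (s1 at a2 (8>4); s3 at a2 (8>0); s4 at a2 (8>7)).
s3: dominated, since s1 does at least as well everywhere (a1: 2>1, a2: 4>0, a3: 3>0).
Nothing dominates s4: s1 at a1 (4>2); s2 at a1 (4>1); s3 at a1 (4>1).

s1, s3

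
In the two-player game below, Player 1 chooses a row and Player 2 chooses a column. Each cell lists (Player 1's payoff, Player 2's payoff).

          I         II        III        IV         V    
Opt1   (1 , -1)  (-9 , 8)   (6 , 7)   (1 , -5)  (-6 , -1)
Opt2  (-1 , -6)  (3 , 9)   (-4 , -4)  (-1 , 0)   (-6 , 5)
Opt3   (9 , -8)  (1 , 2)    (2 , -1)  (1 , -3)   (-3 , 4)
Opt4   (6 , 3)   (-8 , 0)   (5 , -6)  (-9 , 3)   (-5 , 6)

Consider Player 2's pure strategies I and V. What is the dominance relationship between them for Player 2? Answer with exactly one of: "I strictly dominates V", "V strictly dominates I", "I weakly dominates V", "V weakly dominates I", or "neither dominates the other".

V weakly dominates I

Compare I to V across each choice by Player 1: Opt1: -1=-1, Opt2: -6<5, Opt3: -8<4, Opt4: 3<6.
V is at least as good everywhere and strictly better somewhere (tied at Opt1), so V weakly dominates I.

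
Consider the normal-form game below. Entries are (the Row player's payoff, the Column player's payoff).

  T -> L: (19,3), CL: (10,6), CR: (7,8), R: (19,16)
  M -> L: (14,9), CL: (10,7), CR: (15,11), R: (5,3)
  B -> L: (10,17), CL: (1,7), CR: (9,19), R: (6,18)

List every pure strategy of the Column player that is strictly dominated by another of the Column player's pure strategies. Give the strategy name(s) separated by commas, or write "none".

L, CL

L: dominated, since CR does at least as well everywhere (T: 8>3, M: 11>9, B: 19>17).
CL: dominated, since CR does at least as well everywhere (T: 8>6, M: 11>7, B: 19>7).
Nothing dominates CR: L at T (8>3); CL at T (8>6); R at M (11>3).
R is not dominated — it holds its own against L at T (16>3); CL at T (16>6); CR at T (16>8).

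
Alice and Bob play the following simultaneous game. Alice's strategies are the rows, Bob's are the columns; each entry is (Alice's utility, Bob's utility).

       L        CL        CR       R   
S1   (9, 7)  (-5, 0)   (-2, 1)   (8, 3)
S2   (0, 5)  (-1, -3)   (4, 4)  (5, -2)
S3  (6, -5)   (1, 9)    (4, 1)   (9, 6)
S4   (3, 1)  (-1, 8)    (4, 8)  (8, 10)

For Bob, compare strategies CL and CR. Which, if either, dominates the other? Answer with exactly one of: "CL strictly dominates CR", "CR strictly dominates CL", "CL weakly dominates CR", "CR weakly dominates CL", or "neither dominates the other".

neither dominates the other

CL's payoffs vs CR's, by Alice's action — S1: 0<1, S2: -3<4, S3: 9>1, S4: 8=8.
CL does better at S3 but worse at S1, S2; neither strategy dominates the other.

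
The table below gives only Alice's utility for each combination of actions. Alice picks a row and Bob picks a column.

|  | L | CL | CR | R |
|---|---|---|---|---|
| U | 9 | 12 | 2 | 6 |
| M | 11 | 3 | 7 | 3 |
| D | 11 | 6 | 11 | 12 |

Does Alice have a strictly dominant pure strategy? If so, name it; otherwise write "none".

none

U fails to dominate M at L (9<11).
M fails to dominate U at CL (3<12).
D fails to dominate U at CL (6<12).
No single strategy dominates all the others.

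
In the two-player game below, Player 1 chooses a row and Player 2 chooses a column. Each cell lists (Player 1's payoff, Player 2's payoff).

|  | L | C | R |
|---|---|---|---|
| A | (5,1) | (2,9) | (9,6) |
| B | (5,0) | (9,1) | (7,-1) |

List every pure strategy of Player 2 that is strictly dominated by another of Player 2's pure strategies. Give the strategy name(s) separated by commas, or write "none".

C strictly dominates L — A: 9>1, B: 1>0.
C is not dominated — it holds its own against L at A (9>1); R at A (9>6).
C strictly dominates R — A: 9>6, B: 1>-1.

L, R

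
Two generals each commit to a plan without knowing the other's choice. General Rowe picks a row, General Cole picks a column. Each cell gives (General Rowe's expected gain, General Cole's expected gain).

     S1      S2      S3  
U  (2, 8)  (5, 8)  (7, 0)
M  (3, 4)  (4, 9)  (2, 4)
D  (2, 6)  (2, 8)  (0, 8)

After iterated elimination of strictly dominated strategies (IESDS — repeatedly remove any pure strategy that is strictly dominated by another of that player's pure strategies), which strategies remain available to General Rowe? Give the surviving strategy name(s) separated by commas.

U, M

General Rowe's strategy D is strictly dominated by M (S1: 3>2, S2: 4>2, S3: 2>0) and is removed.
Column S3 is eliminated: S2 beats it against every remaining row (U: 8>0, M: 9>4).
Among the remaining strategies, none is strictly dominated by another pure strategy of the same player, so the elimination stops.
Surviving strategies — General Rowe: {U, M}; General Cole: {S1, S2}.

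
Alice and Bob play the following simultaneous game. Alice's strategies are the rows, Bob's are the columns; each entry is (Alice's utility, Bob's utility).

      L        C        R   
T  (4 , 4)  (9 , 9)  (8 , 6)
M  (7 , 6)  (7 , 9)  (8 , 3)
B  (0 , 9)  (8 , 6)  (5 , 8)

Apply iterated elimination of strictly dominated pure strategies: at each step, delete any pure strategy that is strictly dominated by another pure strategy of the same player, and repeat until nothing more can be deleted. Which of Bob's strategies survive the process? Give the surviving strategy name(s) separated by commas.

For Alice, T strictly dominates B on the remaining columns (L: 4>0, C: 9>8, R: 8>5); eliminate B.
For Bob, C strictly dominates L on the remaining rows (T: 9>4, M: 9>6); eliminate L.
Column R is eliminated: C beats it against every remaining row (T: 9>6, M: 9>3).
Alice's strategy M is strictly dominated by T (C: 9>7) and is removed.
Among the remaining strategies, none is strictly dominated by another pure strategy of the same player, so the elimination stops.
Surviving strategies — Alice: {T}; Bob: {C}.

C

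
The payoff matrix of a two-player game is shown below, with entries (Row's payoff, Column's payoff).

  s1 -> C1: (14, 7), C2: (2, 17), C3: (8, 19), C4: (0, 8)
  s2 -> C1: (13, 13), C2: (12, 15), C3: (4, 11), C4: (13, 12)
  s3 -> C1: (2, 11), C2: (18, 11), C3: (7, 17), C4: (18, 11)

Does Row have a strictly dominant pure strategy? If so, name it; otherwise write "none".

s1 fails to dominate s2 at C2 (2<12).
s2 fails to dominate s1 at C1 (13<14).
s3 fails to dominate s1 at C1 (2<14).
No single strategy dominates all the others.

none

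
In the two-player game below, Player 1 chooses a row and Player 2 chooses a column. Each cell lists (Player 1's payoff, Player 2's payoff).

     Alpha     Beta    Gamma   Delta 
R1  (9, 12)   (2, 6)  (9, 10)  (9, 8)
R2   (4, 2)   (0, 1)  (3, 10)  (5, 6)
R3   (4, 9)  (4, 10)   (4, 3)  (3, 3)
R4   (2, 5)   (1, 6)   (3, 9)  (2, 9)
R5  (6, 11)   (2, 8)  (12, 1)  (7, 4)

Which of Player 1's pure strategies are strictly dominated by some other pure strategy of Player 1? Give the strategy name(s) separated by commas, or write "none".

R2, R4

R1: no other strategy beats it everywhere (R2 at Alpha (9>4); R3 at Alpha (9>4); R4 at Alpha (9>2); R5 at Alpha (9>6)).
R2: dominated, since R1 does at least as well everywhere (Alpha: 9>4, Beta: 2>0, Gamma: 9>3, Delta: 9>5).
R3: no other strategy beats it everywhere (R1 at Beta (4>2); R2 at Alpha (4=4); R4 at Alpha (4>2); R5 at Beta (4>2)).
R1 strictly dominates R4 — Alpha: 9>2, Beta: 2>1, Gamma: 9>3, Delta: 9>2.
R5: no other strategy beats it everywhere (R1 at Beta (2=2); R2 at Alpha (6>4); R3 at Alpha (6>4); R4 at Alpha (6>2)).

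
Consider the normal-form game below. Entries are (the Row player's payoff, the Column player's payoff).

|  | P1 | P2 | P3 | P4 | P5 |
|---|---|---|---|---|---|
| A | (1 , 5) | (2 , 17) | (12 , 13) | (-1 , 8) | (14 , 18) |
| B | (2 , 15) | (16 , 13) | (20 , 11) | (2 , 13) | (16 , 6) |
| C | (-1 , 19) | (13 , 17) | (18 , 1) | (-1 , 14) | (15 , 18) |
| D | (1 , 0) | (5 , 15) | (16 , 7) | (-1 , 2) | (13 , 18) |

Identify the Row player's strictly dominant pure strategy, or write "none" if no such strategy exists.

B vs A: P1: 2>1, P2: 16>2, P3: 20>12, P4: 2>-1, P5: 16>14.
B vs C: P1: 2>-1, P2: 16>13, P3: 20>18, P4: 2>-1, P5: 16>15.
B vs D: P1: 2>1, P2: 16>5, P3: 20>16, P4: 2>-1, P5: 16>13.
B strictly beats every other strategy against every opponent action, so it is strictly dominant.

B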